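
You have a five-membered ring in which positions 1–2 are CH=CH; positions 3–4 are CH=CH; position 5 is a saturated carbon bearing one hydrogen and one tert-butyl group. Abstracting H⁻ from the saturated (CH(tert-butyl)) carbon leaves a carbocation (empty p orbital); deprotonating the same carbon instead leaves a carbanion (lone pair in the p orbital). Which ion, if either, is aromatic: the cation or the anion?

The anion

In either ion the ring is fully conjugated: every atom, including the new sp² carbon, supplies a p orbital.
Cation: 2 × 2 + 0 = 4 π electrons → 4(1), antiaromatic.
Anion: 2 × 2 + 2 = 6 π electrons → 4(1)+2, aromatic.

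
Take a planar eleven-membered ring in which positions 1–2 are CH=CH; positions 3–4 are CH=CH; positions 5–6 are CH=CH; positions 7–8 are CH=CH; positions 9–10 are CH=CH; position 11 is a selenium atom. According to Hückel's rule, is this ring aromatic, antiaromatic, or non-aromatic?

Check conjugation: the double-bond atoms are sp², each contributing one p electron; the selenium donates one lone pair from its p orbital — every position has a p orbital, so the cyclic π system is continuous.
Tallying contributions gives 5 × 2 = 10 from the double-bond units + 2 from the Se atom = 12.
12 = 4(3); a planar, fully conjugated 4n system is antiaromatic.

Antiaromatic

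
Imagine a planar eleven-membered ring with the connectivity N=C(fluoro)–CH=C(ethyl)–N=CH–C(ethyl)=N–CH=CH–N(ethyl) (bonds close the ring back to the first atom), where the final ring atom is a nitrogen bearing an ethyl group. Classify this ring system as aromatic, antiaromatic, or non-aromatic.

Every ring atom contributes a p orbital perpendicular to the ring (the double-bond atoms are sp², each contributing one p electron; each =N– nitrogen is pyridine-type (lone pair in the sp² plane, one electron in the p orbital); the pyrrole-type nitrogen donates its lone pair from the p orbital), so the π system is cyclic and fully conjugated.
Counting π electrons: 5 × 2 = 10 from the double-bond units + 2 from the N(ethyl) atom = 12.
12 is a 4n count (n = 3), so the planar conjugated ring is antiaromatic.

Antiaromatic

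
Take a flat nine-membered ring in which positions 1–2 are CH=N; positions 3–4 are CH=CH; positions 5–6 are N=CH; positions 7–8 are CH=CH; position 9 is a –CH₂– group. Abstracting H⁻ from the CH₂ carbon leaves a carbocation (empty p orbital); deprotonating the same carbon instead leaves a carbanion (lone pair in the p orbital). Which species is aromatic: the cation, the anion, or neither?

In either ion the ring is fully conjugated: every atom, including the new sp² carbon, supplies a p orbital.
Cation: 4 × 2 + 0 = 8 π electrons → 4(2), antiaromatic.
Anion: 4 × 2 + 2 = 10 π electrons → 4(2)+2, aromatic.

The anion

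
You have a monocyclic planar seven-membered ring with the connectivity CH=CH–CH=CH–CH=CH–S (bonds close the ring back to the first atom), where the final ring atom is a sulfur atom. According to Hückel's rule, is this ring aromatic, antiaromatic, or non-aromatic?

Antiaromatic

Every ring atom contributes a p orbital perpendicular to the ring (each doubly-bonded ring atom is sp² with one p-orbital electron; the sulfur donates one lone pair from its p orbital), so the π system is cyclic and fully conjugated.
Counting π electrons: 3 × 2 = 6 from the double-bond units + 2 from the S atom = 8.
8 is a 4n count (n = 2), so the planar conjugated ring is antiaromatic.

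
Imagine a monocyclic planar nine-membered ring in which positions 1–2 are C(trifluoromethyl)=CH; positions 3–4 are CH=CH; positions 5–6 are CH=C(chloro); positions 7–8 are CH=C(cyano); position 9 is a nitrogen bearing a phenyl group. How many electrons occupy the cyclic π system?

10

Check conjugation: every atom in a ring double bond is sp² and brings one electron to the p orbital; the pyrrole-type nitrogen donates its lone pair from the p orbital — every position has a p orbital, so the cyclic π system is continuous.
Tallying contributions gives 4 × 2 = 8 from the double-bond units + 2 from the N(phenyl) atom = 10.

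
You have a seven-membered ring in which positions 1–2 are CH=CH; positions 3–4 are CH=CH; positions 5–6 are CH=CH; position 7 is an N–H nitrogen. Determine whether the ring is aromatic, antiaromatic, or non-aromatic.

The p orbitals form a continuous loop: every atom in a ring double bond is sp² and brings one electron to the p orbital; the pyrrole-type nitrogen donates its lone pair from the p orbital. The ring is fully conjugated.
Tallying contributions gives 3 × 2 = 6 from the double-bond units + 2 from the NH atom = 8.
8 is a 4n count (n = 2), so the planar conjugated ring is antiaromatic.

Antiaromatic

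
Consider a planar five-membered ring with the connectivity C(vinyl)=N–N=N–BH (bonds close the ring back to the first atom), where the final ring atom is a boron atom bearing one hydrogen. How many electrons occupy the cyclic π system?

Check conjugation: the double-bond atoms are sp², each contributing one p electron; each =N– nitrogen is pyridine-type (lone pair in the sp² plane, one electron in the p orbital); the boron has an empty p orbital — every position has a p orbital, so the cyclic π system is continuous.
Counting π electrons: 2 × 2 = 4 from the double-bond units + 0 from the BH atom = 4.

4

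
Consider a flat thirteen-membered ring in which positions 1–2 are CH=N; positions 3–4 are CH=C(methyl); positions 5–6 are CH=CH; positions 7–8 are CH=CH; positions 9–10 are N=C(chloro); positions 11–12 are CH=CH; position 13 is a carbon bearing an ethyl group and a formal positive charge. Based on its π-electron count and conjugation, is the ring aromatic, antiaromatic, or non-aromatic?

Antiaromatic

The p orbitals form a continuous loop: each doubly-bonded ring atom is sp² with one p-orbital electron; each =N– nitrogen is pyridine-type (lone pair in the sp² plane, one electron in the p orbital); the carbocation has an empty p orbital. The ring is fully conjugated.
Tallying contributions gives 6 × 2 = 12 from the double-bond units + 0 from the C(ethyl)(+) atom = 12.
12 is a 4n count (n = 3), so the planar conjugated ring is antiaromatic.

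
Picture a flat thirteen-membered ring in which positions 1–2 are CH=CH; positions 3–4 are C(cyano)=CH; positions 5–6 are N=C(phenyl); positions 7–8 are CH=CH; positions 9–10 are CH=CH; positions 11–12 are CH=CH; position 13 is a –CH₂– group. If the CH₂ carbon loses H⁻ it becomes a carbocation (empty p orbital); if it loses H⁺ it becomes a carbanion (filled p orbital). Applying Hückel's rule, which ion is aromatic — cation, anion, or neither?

The anion

Both ions have a continuous loop of p orbitals — each ring atom is sp².
Cation: 6 × 2 + 0 = 12 π electrons → 4(3), antiaromatic.
Anion: 6 × 2 + 2 = 14 π electrons → 4(3)+2, aromatic.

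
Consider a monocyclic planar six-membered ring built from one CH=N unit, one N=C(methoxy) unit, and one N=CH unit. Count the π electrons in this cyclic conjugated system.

6

Check conjugation: each doubly-bonded ring atom is sp² with one p-orbital electron; each sp² =N– keeps its lone pair in-plane and puts one electron into the π system — every position has a p orbital, so the cyclic π system is continuous.
π-electron count: 3 × 2 = 6 from the 3 double-bond units.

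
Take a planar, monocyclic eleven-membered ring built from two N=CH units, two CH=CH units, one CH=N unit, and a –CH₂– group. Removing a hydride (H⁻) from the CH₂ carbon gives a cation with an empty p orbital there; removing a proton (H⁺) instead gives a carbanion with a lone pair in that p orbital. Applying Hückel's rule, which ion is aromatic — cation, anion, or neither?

The cation

Once that carbon is sp², every ring atom has a p orbital and both ions are fully conjugated.
Cation: 5 × 2 + 0 = 10 π electrons → 4(2)+2, aromatic.
Anion: 5 × 2 + 2 = 12 π electrons → 4(3), antiaromatic.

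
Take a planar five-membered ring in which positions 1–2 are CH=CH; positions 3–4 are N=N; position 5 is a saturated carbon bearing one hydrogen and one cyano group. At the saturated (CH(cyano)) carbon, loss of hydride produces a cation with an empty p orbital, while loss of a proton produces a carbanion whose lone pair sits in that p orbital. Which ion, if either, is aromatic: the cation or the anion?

In either ion the ring is fully conjugated: every atom, including the new sp² carbon, supplies a p orbital.
Cation: 2 × 2 + 0 = 4 π electrons → 4(1), antiaromatic.
Anion: 2 × 2 + 2 = 6 π electrons → 4(1)+2, aromatic.

The anion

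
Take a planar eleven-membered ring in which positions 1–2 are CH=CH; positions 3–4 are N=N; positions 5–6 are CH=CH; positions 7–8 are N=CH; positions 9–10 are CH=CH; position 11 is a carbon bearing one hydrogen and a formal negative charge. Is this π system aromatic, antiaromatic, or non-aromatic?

Antiaromatic

Check conjugation: each doubly-bonded ring atom is sp² with one p-orbital electron; each =N– nitrogen is pyridine-type (lone pair in the sp² plane, one electron in the p orbital); the carbanion's lone pair occupies the p orbital — every position has a p orbital, so the cyclic π system is continuous.
Tallying contributions gives 5 × 2 = 10 from the double-bond units + 2 from the CH(-) atom = 12.
12 = 4(3); a planar, fully conjugated 4n system is antiaromatic.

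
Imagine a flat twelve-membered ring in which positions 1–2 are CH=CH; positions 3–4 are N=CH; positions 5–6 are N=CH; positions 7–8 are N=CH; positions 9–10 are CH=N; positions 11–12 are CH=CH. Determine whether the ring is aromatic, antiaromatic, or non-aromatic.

Every ring atom contributes a p orbital perpendicular to the ring (every atom in a ring double bond is sp² and brings one electron to the p orbital; each sp² =N– keeps its lone pair in-plane and puts one electron into the π system), so the π system is cyclic and fully conjugated.
Adding the contributions, 6 × 2 = 12 from the 6 double-bond units.
12 is a 4n count (n = 3), so the planar conjugated ring is antiaromatic.

Antiaromatic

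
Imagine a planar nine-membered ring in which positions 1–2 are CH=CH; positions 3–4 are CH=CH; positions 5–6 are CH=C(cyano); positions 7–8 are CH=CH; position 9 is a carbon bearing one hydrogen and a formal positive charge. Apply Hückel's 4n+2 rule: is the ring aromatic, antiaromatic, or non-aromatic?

Every ring atom contributes a p orbital perpendicular to the ring (the double-bond atoms are sp², each contributing one p electron; the carbocation has an empty p orbital), so the π system is cyclic and fully conjugated.
Adding the contributions, 4 × 2 = 8 from the double-bond units + 0 from the CH(+) atom = 8.
A 4n π count (8, n = 2) in a planar conjugated ring means antiaromatic.

Antiaromatic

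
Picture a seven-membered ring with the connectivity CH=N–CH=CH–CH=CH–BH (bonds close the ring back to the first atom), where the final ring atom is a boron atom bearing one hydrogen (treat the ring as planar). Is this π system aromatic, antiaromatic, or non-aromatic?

Aromatic

Every ring atom contributes a p orbital perpendicular to the ring (the double-bond atoms are sp², each contributing one p electron; each sp² =N– keeps its lone pair in-plane and puts one electron into the π system; the boron has an empty p orbital), so the π system is cyclic and fully conjugated.
π-electron count: 3 × 2 = 6 from the double-bond units + 0 from the BH atom = 6.
6 = 4(1) + 2, which satisfies Hückel's 4n+2 rule.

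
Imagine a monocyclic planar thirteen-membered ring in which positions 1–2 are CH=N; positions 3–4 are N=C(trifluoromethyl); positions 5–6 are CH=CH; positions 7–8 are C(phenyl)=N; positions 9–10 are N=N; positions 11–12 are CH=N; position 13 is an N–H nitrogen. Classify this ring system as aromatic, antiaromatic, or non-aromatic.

Aromatic

Every ring atom contributes a p orbital perpendicular to the ring (the double-bond atoms are sp², each contributing one p electron; the doubly-bonded nitrogens are pyridine-type — their lone pairs lie in the ring plane, leaving one electron in the p orbital; the pyrrole-type nitrogen donates its lone pair from the p orbital), so the π system is cyclic and fully conjugated.
Tallying contributions gives 6 × 2 = 12 from the double-bond units + 2 from the NH atom = 14.
That gives a 4n+2 count (14, n = 3).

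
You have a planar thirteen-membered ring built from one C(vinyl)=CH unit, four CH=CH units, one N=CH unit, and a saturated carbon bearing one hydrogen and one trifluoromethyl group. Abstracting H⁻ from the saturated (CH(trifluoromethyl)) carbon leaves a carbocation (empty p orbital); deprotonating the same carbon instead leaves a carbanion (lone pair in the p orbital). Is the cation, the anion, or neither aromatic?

The anion

In either ion the ring is fully conjugated: every atom, including the new sp² carbon, supplies a p orbital.
Cation: 6 × 2 + 0 = 12 π electrons → 4(3), antiaromatic.
Anion: 6 × 2 + 2 = 14 π electrons → 4(3)+2, aromatic.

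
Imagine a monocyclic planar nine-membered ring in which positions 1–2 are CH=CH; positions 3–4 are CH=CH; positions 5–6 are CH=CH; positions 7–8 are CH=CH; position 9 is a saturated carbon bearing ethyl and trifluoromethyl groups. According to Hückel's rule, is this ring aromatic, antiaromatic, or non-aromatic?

The C(ethyl)(trifluoromethyl) position has four σ bonds — that saturated carbon is sp³ and has no p orbital in the ring π system — so the cyclic conjugation is interrupted.
Broken conjugation rules out both aromaticity and antiaromaticity.

Non-aromatic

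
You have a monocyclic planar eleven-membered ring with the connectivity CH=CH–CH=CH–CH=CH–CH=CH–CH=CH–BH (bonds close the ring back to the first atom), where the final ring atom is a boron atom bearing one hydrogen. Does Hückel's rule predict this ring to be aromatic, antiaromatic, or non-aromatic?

Aromatic

Every ring atom contributes a p orbital perpendicular to the ring (the double-bond atoms are sp², each contributing one p electron; the boron has an empty p orbital), so the π system is cyclic and fully conjugated.
Counting π electrons: 5 × 2 = 10 from the double-bond units + 0 from the BH atom = 10.
Since 10 = 4·2 + 2, the ring meets the 4n+2 criterion.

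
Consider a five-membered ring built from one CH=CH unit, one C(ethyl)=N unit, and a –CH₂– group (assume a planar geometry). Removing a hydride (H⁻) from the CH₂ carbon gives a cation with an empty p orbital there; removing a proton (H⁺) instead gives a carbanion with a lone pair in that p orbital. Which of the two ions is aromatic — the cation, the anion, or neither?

The anion

In both ions every ring atom is sp² and contributes a p orbital, so both rings are fully conjugated.
Cation: 2 × 2 + 0 = 4 π electrons → 4(1), antiaromatic.
Anion: 2 × 2 + 2 = 6 π electrons → 4(1)+2, aromatic.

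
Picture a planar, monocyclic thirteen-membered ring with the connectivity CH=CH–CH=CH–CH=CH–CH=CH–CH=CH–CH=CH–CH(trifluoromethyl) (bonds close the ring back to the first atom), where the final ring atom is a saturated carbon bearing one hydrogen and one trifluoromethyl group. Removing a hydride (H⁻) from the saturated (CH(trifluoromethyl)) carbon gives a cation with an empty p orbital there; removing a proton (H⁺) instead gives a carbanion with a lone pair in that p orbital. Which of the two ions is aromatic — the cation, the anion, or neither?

The anion

In either ion the ring is fully conjugated: every atom, including the new sp² carbon, supplies a p orbital.
Cation: 6 × 2 + 0 = 12 π electrons → 4(3), antiaromatic.
Anion: 6 × 2 + 2 = 14 π electrons → 4(3)+2, aromatic.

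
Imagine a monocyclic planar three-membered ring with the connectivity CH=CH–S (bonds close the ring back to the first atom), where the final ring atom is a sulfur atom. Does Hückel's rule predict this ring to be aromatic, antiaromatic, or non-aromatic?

The p orbitals form a continuous loop: each doubly-bonded ring atom is sp² with one p-orbital electron; the sulfur donates one lone pair from its p orbital. The ring is fully conjugated.
Tallying contributions gives 1 × 2 = 2 from the double-bond unit + 2 from the S atom = 4.
4 is a 4n count (n = 1), so the planar conjugated ring is antiaromatic.

Antiaromatic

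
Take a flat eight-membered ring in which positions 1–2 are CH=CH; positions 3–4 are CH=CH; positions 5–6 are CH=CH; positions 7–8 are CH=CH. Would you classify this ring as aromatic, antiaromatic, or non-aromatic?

Antiaromatic

All ring atoms are sp² and supply a p orbital to the ring (every atom in a ring double bond is sp² and brings one electron to the p orbital); the conjugation is uninterrupted.
Tallying contributions gives 4 × 2 = 8 from the 4 double-bond units.
A 4n π count (8, n = 2) in a planar conjugated ring means antiaromatic.
This is cyclooctatetraene.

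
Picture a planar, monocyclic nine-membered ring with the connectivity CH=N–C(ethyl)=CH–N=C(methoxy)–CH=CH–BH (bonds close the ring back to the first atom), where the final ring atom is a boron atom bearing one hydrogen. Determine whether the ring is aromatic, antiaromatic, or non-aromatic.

Check conjugation: the double-bond atoms are sp², each contributing one p electron; the doubly-bonded nitrogens are pyridine-type — their lone pairs lie in the ring plane, leaving one electron in the p orbital; the boron has an empty p orbital — every position has a p orbital, so the cyclic π system is continuous.
Counting π electrons: 4 × 2 = 8 from the double-bond units + 0 from the BH atom = 8.
A 4n π count (8, n = 2) in a planar conjugated ring means antiaromatic.

Antiaromatic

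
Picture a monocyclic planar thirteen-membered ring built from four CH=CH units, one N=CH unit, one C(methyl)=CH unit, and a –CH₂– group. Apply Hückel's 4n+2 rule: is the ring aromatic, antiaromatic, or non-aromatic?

At the CH2 position, the tetrahedral CH₂ carbon is sp³ and has no p orbital in the ring π system; the ring's p-orbital overlap is broken there.
Broken conjugation rules out both aromaticity and antiaromaticity.

Non-aromatic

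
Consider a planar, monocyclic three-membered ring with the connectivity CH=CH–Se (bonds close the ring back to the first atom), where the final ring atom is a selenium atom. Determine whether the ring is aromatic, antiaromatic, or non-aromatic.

Antiaromatic

Check conjugation: the double-bond atoms are sp², each contributing one p electron; the selenium donates one lone pair from its p orbital — every position has a p orbital, so the cyclic π system is continuous.
Adding the contributions, 1 × 2 = 2 from the double-bond unit + 2 from the Se atom = 4.
With 4 = 4·1 π electrons, Hückel's rule classifies the planar ring as antiaromatic.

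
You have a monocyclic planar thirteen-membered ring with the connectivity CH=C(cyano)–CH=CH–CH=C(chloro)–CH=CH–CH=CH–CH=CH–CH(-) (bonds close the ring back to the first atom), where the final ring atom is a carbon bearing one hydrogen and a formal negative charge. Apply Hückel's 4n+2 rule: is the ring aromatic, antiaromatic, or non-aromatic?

Aromatic

Every ring atom contributes a p orbital perpendicular to the ring (each doubly-bonded ring atom is sp² with one p-orbital electron; the carbanion's lone pair occupies the p orbital), so the π system is cyclic and fully conjugated.
π-electron count: 6 × 2 = 12 from the double-bond units + 2 from the CH(-) atom = 14.
That gives a 4n+2 count (14, n = 3).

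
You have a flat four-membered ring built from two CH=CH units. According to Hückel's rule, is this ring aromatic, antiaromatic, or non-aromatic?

Antiaromatic

All ring atoms are sp² and supply a p orbital to the ring (every atom in a ring double bond is sp² and brings one electron to the p orbital); the conjugation is uninterrupted.
Adding the contributions, 2 × 2 = 4 from the 2 double-bond units.
4 = 4(1); a planar, fully conjugated 4n system is antiaromatic.
(This ring is cyclobutadiene.)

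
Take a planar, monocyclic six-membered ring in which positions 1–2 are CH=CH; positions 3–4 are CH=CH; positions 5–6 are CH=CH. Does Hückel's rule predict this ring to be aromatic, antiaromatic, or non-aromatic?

Every ring atom contributes a p orbital perpendicular to the ring (the double-bond atoms are sp², each contributing one p electron), so the π system is cyclic and fully conjugated.
π-electron count: 3 × 2 = 6 from the 3 double-bond units.
6 = 4(1) + 2, which satisfies Hückel's 4n+2 rule.
(This ring is benzene.)

Aromatic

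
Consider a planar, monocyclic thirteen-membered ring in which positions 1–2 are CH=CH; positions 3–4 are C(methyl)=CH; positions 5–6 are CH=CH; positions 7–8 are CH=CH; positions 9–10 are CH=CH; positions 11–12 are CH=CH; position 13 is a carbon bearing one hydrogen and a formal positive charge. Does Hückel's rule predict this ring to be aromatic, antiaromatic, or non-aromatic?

Antiaromatic

Check conjugation: the double-bond atoms are sp², each contributing one p electron; the carbocation has an empty p orbital — every position has a p orbital, so the cyclic π system is continuous.
Tallying contributions gives 6 × 2 = 12 from the double-bond units + 0 from the CH(+) atom = 12.
With 12 = 4·3 π electrons, Hückel's rule classifies the planar ring as antiaromatic.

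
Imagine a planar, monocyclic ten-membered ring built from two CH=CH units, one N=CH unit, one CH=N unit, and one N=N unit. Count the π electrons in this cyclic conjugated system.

All ring atoms are sp² and supply a p orbital to the ring (the double-bond atoms are sp², each contributing one p electron; each sp² =N– keeps its lone pair in-plane and puts one electron into the π system); the conjugation is uninterrupted.
Counting π electrons: 5 × 2 = 10 from the 5 double-bond units.

10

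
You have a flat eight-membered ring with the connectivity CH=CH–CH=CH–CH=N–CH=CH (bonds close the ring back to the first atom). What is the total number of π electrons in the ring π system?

All ring atoms are sp² and supply a p orbital to the ring (every atom in a ring double bond is sp² and brings one electron to the p orbital; each =N– nitrogen is pyridine-type (lone pair in the sp² plane, one electron in the p orbital)); the conjugation is uninterrupted.
Tallying contributions gives 4 × 2 = 8 from the 4 double-bond units.

8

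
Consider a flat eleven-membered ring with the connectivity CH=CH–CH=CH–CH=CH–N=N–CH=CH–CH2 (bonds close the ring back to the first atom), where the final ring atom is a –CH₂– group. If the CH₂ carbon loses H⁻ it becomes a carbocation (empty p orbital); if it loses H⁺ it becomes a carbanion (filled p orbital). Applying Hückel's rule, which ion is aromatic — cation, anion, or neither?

In either ion the ring is fully conjugated: every atom, including the new sp² carbon, supplies a p orbital.
Cation: 5 × 2 + 0 = 10 π electrons → 4(2)+2, aromatic.
Anion: 5 × 2 + 2 = 12 π electrons → 4(3), antiaromatic.

The cation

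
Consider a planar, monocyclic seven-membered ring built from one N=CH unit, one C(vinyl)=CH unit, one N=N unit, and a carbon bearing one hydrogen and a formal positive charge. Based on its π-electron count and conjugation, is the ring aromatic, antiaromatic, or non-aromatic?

Aromatic

The p orbitals form a continuous loop: each doubly-bonded ring atom is sp² with one p-orbital electron; the doubly-bonded nitrogens are pyridine-type — their lone pairs lie in the ring plane, leaving one electron in the p orbital; the carbocation has an empty p orbital. The ring is fully conjugated.
Counting π electrons: 3 × 2 = 6 from the double-bond units + 0 from the CH(+) atom = 6.
That gives a 4n+2 count (6, n = 1).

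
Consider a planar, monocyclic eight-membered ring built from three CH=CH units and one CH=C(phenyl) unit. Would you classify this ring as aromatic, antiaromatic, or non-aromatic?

Every ring atom contributes a p orbital perpendicular to the ring (each doubly-bonded ring atom is sp² with one p-orbital electron), so the π system is cyclic and fully conjugated.
Counting π electrons: 4 × 2 = 8 from the 4 double-bond units.
A 4n π count (8, n = 2) in a planar conjugated ring means antiaromatic.

Antiaromatic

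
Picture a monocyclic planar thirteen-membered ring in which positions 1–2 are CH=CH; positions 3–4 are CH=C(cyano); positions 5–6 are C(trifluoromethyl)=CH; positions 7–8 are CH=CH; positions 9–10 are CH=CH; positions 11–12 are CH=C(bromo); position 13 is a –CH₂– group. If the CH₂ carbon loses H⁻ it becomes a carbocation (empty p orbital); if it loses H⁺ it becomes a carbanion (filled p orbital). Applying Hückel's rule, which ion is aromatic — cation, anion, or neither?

In both ions every ring atom is sp² and contributes a p orbital, so both rings are fully conjugated.
Cation: 6 × 2 + 0 = 12 π electrons → 4(3), antiaromatic.
Anion: 6 × 2 + 2 = 14 π electrons → 4(3)+2, aromatic.

The anion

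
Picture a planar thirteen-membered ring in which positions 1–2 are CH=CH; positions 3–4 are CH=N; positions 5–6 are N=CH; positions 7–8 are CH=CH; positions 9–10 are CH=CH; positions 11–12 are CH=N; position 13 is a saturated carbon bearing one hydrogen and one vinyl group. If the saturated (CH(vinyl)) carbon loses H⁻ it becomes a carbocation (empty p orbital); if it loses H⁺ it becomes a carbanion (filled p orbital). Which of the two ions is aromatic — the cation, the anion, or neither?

The anion

Both ions have a continuous loop of p orbitals — each ring atom is sp².
Cation: 6 × 2 + 0 = 12 π electrons → 4(3), antiaromatic.
Anion: 6 × 2 + 2 = 14 π electrons → 4(3)+2, aromatic.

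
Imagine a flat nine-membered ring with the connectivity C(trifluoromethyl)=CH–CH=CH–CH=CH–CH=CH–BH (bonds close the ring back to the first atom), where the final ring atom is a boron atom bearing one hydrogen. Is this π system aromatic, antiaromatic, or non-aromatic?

The p orbitals form a continuous loop: every atom in a ring double bond is sp² and brings one electron to the p orbital; the boron has an empty p orbital. The ring is fully conjugated.
Tallying contributions gives 4 × 2 = 8 from the double-bond units + 0 from the BH atom = 8.
8 = 4(2); a planar, fully conjugated 4n system is antiaromatic.

Antiaromatic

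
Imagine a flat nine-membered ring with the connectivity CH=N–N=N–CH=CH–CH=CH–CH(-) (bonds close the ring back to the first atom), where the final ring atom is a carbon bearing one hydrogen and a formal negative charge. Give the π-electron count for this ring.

10

Check conjugation: the double-bond atoms are sp², each contributing one p electron; each =N– nitrogen is pyridine-type (lone pair in the sp² plane, one electron in the p orbital); the carbanion's lone pair occupies the p orbital — every position has a p orbital, so the cyclic π system is continuous.
Counting π electrons: 4 × 2 = 8 from the double-bond units + 2 from the CH(-) atom = 10.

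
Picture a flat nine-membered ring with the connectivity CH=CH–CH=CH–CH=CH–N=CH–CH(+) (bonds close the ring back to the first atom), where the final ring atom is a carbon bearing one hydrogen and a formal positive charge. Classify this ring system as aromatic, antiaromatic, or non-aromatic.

Antiaromatic

Check conjugation: every atom in a ring double bond is sp² and brings one electron to the p orbital; each sp² =N– keeps its lone pair in-plane and puts one electron into the π system; the carbocation has an empty p orbital — every position has a p orbital, so the cyclic π system is continuous.
Adding the contributions, 4 × 2 = 8 from the double-bond units + 0 from the CH(+) atom = 8.
8 = 4(2); a planar, fully conjugated 4n system is antiaromatic.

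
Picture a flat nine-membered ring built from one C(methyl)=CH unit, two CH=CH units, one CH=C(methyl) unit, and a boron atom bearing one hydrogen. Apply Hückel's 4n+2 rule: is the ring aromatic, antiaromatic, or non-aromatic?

Antiaromatic

All ring atoms are sp² and supply a p orbital to the ring (every atom in a ring double bond is sp² and brings one electron to the p orbital; the boron has an empty p orbital); the conjugation is uninterrupted.
π-electron count: 4 × 2 = 8 from the double-bond units + 0 from the BH atom = 8.
With 8 = 4·2 π electrons, Hückel's rule classifies the planar ring as antiaromatic.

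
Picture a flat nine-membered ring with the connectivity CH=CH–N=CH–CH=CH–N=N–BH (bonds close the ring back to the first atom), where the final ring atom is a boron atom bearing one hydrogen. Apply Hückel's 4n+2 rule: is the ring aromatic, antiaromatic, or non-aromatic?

Check conjugation: every atom in a ring double bond is sp² and brings one electron to the p orbital; each sp² =N– keeps its lone pair in-plane and puts one electron into the π system; the boron has an empty p orbital — every position has a p orbital, so the cyclic π system is continuous.
Adding the contributions, 4 × 2 = 8 from the double-bond units + 0 from the BH atom = 8.
8 is a 4n count (n = 2), so the planar conjugated ring is antiaromatic.

Antiaromatic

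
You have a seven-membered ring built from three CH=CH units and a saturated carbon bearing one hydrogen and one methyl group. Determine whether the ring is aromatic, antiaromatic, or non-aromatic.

Non-aromatic

At the CH(methyl) position, that saturated carbon is sp³ and has no p orbital in the ring π system; the ring's p-orbital overlap is broken there.
Broken conjugation rules out both aromaticity and antiaromaticity.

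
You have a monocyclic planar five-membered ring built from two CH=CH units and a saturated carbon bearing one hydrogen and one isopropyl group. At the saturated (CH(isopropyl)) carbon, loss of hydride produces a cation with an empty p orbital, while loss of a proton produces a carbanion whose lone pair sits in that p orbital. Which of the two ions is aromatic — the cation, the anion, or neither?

The anion

In either ion the ring is fully conjugated: every atom, including the new sp² carbon, supplies a p orbital.
Cation: 2 × 2 + 0 = 4 π electrons → 4(1), antiaromatic.
Anion: 2 × 2 + 2 = 6 π electrons → 4(1)+2, aromatic.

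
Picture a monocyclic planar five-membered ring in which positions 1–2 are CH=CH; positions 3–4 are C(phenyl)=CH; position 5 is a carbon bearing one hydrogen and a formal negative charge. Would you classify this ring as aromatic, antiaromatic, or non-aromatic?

Aromatic

The p orbitals form a continuous loop: the double-bond atoms are sp², each contributing one p electron; the carbanion's lone pair occupies the p orbital. The ring is fully conjugated.
Tallying contributions gives 2 × 2 = 4 from the double-bond units + 2 from the CH(-) atom = 6.
That gives a 4n+2 count (6, n = 1).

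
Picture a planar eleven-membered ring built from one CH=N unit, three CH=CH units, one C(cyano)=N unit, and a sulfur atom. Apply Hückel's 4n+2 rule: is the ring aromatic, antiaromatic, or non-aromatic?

Antiaromatic

Check conjugation: every atom in a ring double bond is sp² and brings one electron to the p orbital; each =N– nitrogen is pyridine-type (lone pair in the sp² plane, one electron in the p orbital); the sulfur donates one lone pair from its p orbital — every position has a p orbital, so the cyclic π system is continuous.
Adding the contributions, 5 × 2 = 10 from the double-bond units + 2 from the S atom = 12.
With 12 = 4·3 π electrons, Hückel's rule classifies the planar ring as antiaromatic.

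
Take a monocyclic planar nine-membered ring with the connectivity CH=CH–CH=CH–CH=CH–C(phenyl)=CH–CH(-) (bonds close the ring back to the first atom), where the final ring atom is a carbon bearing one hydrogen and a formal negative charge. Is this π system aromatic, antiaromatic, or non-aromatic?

Every ring atom contributes a p orbital perpendicular to the ring (the double-bond atoms are sp², each contributing one p electron; the carbanion's lone pair occupies the p orbital), so the π system is cyclic and fully conjugated.
Adding the contributions, 4 × 2 = 8 from the double-bond units + 2 from the CH(-) atom = 10.
Since 10 = 4·2 + 2, the ring meets the 4n+2 criterion.

Aromatic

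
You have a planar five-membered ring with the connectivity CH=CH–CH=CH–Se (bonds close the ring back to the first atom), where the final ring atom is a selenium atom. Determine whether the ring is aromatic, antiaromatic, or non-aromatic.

Aromatic

Check conjugation: every atom in a ring double bond is sp² and brings one electron to the p orbital; the selenium donates one lone pair from its p orbital — every position has a p orbital, so the cyclic π system is continuous.
Tallying contributions gives 2 × 2 = 4 from the double-bond units + 2 from the Se atom = 6.
That gives a 4n+2 count (6, n = 1).
(The species described is selenophene.)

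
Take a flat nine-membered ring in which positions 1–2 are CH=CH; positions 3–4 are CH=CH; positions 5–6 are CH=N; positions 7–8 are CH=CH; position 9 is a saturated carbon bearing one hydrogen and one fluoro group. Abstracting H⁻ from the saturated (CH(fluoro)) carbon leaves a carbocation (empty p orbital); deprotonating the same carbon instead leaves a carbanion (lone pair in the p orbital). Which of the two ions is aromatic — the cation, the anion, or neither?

In either ion the ring is fully conjugated: every atom, including the new sp² carbon, supplies a p orbital.
Cation: 4 × 2 + 0 = 8 π electrons → 4(2), antiaromatic.
Anion: 4 × 2 + 2 = 10 π electrons → 4(2)+2, aromatic.

The anion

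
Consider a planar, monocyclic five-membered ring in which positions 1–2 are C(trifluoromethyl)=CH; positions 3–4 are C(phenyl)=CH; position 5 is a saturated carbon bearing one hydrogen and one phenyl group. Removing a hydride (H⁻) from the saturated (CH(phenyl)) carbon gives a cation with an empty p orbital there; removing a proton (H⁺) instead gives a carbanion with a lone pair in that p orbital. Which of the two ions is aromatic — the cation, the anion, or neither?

The anion

Once that carbon is sp², every ring atom has a p orbital and both ions are fully conjugated.
Cation: 2 × 2 + 0 = 4 π electrons → 4(1), antiaromatic.
Anion: 2 × 2 + 2 = 6 π electrons → 4(1)+2, aromatic.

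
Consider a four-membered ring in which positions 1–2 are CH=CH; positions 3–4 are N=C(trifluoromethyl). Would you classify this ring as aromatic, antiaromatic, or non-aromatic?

Antiaromatic

The p orbitals form a continuous loop: every atom in a ring double bond is sp² and brings one electron to the p orbital; the doubly-bonded nitrogens are pyridine-type — their lone pairs lie in the ring plane, leaving one electron in the p orbital. The ring is fully conjugated.
π-electron count: 2 × 2 = 4 from the 2 double-bond units.
With 4 = 4·1 π electrons, Hückel's rule classifies the planar ring as antiaromatic.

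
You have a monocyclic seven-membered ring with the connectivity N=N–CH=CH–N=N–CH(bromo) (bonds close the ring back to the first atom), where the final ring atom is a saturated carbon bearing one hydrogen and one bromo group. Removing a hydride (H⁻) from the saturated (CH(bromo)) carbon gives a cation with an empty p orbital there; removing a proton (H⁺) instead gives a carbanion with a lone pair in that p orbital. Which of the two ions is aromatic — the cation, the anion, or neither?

The cation

Both ions have a continuous loop of p orbitals — each ring atom is sp².
Cation: 3 × 2 + 0 = 6 π electrons → 4(1)+2, aromatic.
Anion: 3 × 2 + 2 = 8 π electrons → 4(2), antiaromatic.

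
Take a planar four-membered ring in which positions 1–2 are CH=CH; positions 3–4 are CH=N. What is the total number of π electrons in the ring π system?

4

Check conjugation: the double-bond atoms are sp², each contributing one p electron; each sp² =N– keeps its lone pair in-plane and puts one electron into the π system — every position has a p orbital, so the cyclic π system is continuous.
Adding the contributions, 2 × 2 = 4 from the 2 double-bond units.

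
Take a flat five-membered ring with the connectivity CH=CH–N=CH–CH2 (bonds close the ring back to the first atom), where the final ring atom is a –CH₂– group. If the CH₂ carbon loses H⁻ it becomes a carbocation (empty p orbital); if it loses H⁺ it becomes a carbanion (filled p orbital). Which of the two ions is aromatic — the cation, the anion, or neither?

The anion

Once that carbon is sp², every ring atom has a p orbital and both ions are fully conjugated.
Cation: 2 × 2 + 0 = 4 π electrons → 4(1), antiaromatic.
Anion: 2 × 2 + 2 = 6 π electrons → 4(1)+2, aromatic.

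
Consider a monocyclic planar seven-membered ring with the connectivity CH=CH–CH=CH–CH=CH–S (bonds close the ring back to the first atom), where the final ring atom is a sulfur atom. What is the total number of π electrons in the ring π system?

All ring atoms are sp² and supply a p orbital to the ring (each doubly-bonded ring atom is sp² with one p-orbital electron; the sulfur donates one lone pair from its p orbital); the conjugation is uninterrupted.
Adding the contributions, 3 × 2 = 6 from the double-bond units + 2 from the S atom = 8.

8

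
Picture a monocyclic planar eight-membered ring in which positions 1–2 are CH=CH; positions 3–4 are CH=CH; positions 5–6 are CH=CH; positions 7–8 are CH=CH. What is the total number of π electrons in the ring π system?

8

Every ring atom contributes a p orbital perpendicular to the ring (the double-bond atoms are sp², each contributing one p electron), so the π system is cyclic and fully conjugated.
Adding the contributions, 4 × 2 = 8 from the 4 double-bond units.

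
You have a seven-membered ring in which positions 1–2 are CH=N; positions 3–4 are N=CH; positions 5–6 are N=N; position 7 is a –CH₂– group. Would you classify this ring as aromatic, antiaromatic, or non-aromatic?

At the CH2 position, the tetrahedral CH₂ carbon is sp³ and has no p orbital in the ring π system; the ring's p-orbital overlap is broken there.
Without a continuous loop of overlapping p orbitals the Hückel electron count never comes into play.

Non-aromatic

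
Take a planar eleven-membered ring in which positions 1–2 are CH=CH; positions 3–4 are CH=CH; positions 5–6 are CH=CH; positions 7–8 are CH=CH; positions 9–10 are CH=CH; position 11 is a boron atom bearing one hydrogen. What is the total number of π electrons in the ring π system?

10

Check conjugation: each doubly-bonded ring atom is sp² with one p-orbital electron; the boron has an empty p orbital — every position has a p orbital, so the cyclic π system is continuous.
π-electron count: 5 × 2 = 10 from the double-bond units + 0 from the BH atom = 10.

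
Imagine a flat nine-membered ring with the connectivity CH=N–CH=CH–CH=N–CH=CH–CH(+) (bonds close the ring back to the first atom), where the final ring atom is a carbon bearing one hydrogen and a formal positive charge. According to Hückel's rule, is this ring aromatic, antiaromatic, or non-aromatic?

Antiaromatic

All ring atoms are sp² and supply a p orbital to the ring (the double-bond atoms are sp², each contributing one p electron; each sp² =N– keeps its lone pair in-plane and puts one electron into the π system; the carbocation has an empty p orbital); the conjugation is uninterrupted.
Counting π electrons: 4 × 2 = 8 from the double-bond units + 0 from the CH(+) atom = 8.
With 8 = 4·2 π electrons, Hückel's rule classifies the planar ring as antiaromatic.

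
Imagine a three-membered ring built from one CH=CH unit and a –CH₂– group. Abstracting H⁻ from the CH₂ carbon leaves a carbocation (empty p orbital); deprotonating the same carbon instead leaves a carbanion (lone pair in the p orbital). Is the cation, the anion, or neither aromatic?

The cation

In both ions every ring atom is sp² and contributes a p orbital, so both rings are fully conjugated.
Cation: 1 × 2 + 0 = 2 π electrons → 4(0)+2, aromatic.
Anion: 1 × 2 + 2 = 4 π electrons → 4(1), antiaromatic.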